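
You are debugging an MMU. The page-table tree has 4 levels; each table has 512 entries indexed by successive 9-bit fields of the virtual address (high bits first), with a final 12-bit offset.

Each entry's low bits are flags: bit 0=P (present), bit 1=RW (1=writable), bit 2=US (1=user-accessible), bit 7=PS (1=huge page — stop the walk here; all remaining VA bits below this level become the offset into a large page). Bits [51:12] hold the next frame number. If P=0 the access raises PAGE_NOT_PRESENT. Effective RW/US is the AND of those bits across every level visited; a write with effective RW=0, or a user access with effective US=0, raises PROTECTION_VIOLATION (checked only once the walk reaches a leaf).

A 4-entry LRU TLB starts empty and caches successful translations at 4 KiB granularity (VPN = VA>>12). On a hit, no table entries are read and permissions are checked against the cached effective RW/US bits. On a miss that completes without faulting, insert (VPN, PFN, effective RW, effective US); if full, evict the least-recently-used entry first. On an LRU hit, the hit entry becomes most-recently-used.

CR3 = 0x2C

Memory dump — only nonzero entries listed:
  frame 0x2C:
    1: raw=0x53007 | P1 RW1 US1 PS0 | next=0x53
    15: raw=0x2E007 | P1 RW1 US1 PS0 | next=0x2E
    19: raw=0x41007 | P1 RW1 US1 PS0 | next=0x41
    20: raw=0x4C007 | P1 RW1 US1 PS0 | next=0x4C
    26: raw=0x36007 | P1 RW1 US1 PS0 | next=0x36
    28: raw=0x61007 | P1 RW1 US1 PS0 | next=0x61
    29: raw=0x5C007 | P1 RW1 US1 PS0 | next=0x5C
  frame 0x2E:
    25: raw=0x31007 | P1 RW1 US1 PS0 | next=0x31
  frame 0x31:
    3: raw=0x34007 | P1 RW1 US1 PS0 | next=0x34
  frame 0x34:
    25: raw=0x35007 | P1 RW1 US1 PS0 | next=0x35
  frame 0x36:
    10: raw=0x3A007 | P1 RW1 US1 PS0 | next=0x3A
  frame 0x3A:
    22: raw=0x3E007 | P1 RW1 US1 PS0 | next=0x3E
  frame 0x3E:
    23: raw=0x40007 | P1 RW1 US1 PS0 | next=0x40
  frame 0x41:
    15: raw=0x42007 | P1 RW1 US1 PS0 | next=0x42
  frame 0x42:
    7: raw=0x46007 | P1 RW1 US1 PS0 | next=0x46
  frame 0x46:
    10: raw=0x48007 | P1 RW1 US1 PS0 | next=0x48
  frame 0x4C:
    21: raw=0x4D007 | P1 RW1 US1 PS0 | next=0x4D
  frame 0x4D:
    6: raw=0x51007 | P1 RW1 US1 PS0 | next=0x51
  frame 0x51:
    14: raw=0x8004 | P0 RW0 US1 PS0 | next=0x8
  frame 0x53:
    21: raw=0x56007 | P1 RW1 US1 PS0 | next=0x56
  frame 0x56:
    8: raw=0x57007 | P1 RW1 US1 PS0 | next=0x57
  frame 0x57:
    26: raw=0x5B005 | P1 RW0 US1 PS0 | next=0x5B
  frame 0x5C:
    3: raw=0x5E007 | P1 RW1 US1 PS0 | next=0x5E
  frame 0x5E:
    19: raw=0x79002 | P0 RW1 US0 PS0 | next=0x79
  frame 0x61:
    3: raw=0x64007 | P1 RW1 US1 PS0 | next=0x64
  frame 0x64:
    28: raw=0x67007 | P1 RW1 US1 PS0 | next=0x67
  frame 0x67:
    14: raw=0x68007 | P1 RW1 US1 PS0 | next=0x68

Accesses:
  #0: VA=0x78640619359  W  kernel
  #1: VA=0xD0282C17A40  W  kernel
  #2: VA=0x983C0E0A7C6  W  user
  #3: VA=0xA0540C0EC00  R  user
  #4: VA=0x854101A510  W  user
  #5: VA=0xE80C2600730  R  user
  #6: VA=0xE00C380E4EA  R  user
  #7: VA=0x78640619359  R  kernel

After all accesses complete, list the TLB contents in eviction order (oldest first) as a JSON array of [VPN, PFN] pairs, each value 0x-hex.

Per-access translation:
#0 VA=0x78640619359 (w,kernel):
  lvl0: tbl 0x2C, slot 15 ⇒ 0x2E007 (P1/RW1/US1/PS0)
  lvl1: tbl 0x2E, slot 25 ⇒ 0x31007 (P1/RW1/US1/PS0)
  lvl2: tbl 0x31, slot 3 ⇒ 0x34007 (P1/RW1/US1/PS0)
  lvl3: tbl 0x34, slot 25 ⇒ 0x35007 (P1/RW1/US1/PS0)
  → PA=0x35359  (4 entries read)
#1 VA=0xD0282C17A40 (w,kernel):
  lvl0: tbl 0x2C, slot 26 ⇒ 0x36007 (P1/RW1/US1/PS0)
  lvl1: tbl 0x36, slot 10 ⇒ 0x3A007 (P1/RW1/US1/PS0)
  lvl2: tbl 0x3A, slot 22 ⇒ 0x3E007 (P1/RW1/US1/PS0)
  lvl3: tbl 0x3E, slot 23 ⇒ 0x40007 (P1/RW1/US1/PS0)
  → PA=0x40A40  (4 entries read)
#2 VA=0x983C0E0A7C6 (w,user):
  lvl0: tbl 0x2C, slot 19 ⇒ 0x41007 (P1/RW1/US1/PS0)
  lvl1: tbl 0x41, slot 15 ⇒ 0x42007 (P1/RW1/US1/PS0)
  lvl2: tbl 0x42, slot 7 ⇒ 0x46007 (P1/RW1/US1/PS0)
  lvl3: tbl 0x46, slot 10 ⇒ 0x48007 (P1/RW1/US1/PS0)
  → PA=0x487C6  (4 entries read)
#3 VA=0xA0540C0EC00 (r,user):
  lvl0: tbl 0x2C, slot 20 ⇒ 0x4C007 (P1/RW1/US1/PS0)
  lvl1: tbl 0x4C, slot 21 ⇒ 0x4D007 (P1/RW1/US1/PS0)
  lvl2: tbl 0x4D, slot 6 ⇒ 0x51007 (P1/RW1/US1/PS0)
  lvl3: tbl 0x51, slot 14 ⇒ 0x8004 (P0/RW0/US1/PS0)
  ⇒ fault: PAGE_NOT_PRESENT  — 4 lookups
#4 VA=0x854101A510 (w,user):
  lvl0: tbl 0x2C, slot 1 ⇒ 0x53007 (P1/RW1/US1/PS0)
  lvl1: tbl 0x53, slot 21 ⇒ 0x56007 (P1/RW1/US1/PS0)
  lvl2: tbl 0x56, slot 8 ⇒ 0x57007 (P1/RW1/US1/PS0)
  lvl3: tbl 0x57, slot 26 ⇒ 0x5B005 (P1/RW0/US1/PS0)
  ⇒ fault: PROTECTION_VIOLATION  — 4 lookups
#5 VA=0xE80C2600730 (r,user):
  lvl0: tbl 0x2C, slot 29 ⇒ 0x5C007 (P1/RW1/US1/PS0)
  lvl1: tbl 0x5C, slot 3 ⇒ 0x5E007 (P1/RW1/US1/PS0)
  lvl2: tbl 0x5E, slot 19 ⇒ 0x79002 (P0/RW1/US0/PS0)
  ⇒ fault: PAGE_NOT_PRESENT  — 3 lookups
#6 VA=0xE00C380E4EA (r,user):
  lvl0: tbl 0x2C, slot 28 ⇒ 0x61007 (P1/RW1/US1/PS0)
  lvl1: tbl 0x61, slot 3 ⇒ 0x64007 (P1/RW1/US1/PS0)
  lvl2: tbl 0x64, slot 28 ⇒ 0x67007 (P1/RW1/US1/PS0)
  lvl3: tbl 0x67, slot 14 ⇒ 0x68007 (P1/RW1/US1/PS0)
  → PA=0x684EA  (4 entries read)
#7 VA=0x78640619359 (r,kernel):
  TLB hit vpn=0x78640619 → PA=0x35359

TLB: [["0xD0282C17", "0x40"], ["0x983C0E0A", "0x48"], ["0xE00C380E", "0x68"], ["0x78640619", "0x35"]]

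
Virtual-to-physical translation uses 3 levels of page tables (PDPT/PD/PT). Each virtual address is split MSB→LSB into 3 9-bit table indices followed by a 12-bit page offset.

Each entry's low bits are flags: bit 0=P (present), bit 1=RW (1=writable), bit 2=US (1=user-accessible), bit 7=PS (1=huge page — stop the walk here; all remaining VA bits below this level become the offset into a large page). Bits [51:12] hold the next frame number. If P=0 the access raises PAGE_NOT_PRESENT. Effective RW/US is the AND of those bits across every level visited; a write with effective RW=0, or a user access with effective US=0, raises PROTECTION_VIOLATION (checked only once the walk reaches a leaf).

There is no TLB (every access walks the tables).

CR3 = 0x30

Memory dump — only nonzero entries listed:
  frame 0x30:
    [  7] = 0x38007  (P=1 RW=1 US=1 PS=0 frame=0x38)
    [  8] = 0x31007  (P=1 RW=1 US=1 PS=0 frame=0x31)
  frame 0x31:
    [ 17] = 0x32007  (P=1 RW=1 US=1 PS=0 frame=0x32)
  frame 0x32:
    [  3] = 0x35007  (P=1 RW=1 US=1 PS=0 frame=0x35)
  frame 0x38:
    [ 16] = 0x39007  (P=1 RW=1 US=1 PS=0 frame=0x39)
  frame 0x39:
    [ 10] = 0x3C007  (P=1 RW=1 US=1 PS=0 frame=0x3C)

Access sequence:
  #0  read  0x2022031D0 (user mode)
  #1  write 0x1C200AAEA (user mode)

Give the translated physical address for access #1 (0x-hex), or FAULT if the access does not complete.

Walk each access:
#0 VA=0x2022031D0 (r,user):
  L0: frame=0x30 idx=8 entry=0x31007 [P=1 RW=1 US=1 PS=0]
  L1: frame=0x31 idx=17 entry=0x32007 [P=1 RW=1 US=1 PS=0]
  L2: frame=0x32 idx=3 entry=0x35007 [P=1 RW=1 US=1 PS=0]
  ✓ 0x351D0  — 3 lookups
#1 VA=0x1C200AAEA (w,user):
  L0: frame=0x30 idx=7 entry=0x38007 [P=1 RW=1 US=1 PS=0]
  L1: frame=0x38 idx=16 entry=0x39007 [P=1 RW=1 US=1 PS=0]
  L2: frame=0x39 idx=10 entry=0x3C007 [P=1 RW=1 US=1 PS=0]
  ✓ 0x3CAEA  — 3 lookups

Access #1 PA: 0x3CAEA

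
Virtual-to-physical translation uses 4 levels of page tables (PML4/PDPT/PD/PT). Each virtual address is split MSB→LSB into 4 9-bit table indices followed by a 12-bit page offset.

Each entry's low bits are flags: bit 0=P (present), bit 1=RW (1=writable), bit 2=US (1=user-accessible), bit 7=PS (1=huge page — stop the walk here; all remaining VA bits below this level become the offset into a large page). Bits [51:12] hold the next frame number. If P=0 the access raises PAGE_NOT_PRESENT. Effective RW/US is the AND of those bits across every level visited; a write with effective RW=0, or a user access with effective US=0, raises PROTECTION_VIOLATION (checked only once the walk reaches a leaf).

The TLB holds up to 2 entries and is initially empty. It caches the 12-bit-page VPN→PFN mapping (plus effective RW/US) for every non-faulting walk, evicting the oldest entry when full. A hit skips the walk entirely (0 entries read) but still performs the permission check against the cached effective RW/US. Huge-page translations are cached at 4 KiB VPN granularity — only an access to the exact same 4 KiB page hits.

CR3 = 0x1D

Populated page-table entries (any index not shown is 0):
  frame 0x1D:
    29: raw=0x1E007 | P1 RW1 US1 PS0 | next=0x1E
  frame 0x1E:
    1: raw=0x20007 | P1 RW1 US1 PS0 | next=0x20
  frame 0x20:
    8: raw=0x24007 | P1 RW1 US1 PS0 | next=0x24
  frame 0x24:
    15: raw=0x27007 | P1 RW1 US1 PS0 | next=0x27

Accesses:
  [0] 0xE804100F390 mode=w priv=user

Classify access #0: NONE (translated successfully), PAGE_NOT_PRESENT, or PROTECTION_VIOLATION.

Per-access translation:
#0 VA=0xE804100F390 (w,user):
  [0] read 0x1D idx=29: raw=0x1E007 flags P=1 W=1 U=1 S=0
  [1] read 0x1E idx=1: raw=0x20007 flags P=1 W=1 U=1 S=0
  [2] read 0x20 idx=8: raw=0x24007 flags P=1 W=1 U=1 S=0
  [3] read 0x24 idx=15: raw=0x27007 flags P=1 W=1 U=1 S=0
  ✓ 0x27390  — 4 lookups

Access #0 fault: NONE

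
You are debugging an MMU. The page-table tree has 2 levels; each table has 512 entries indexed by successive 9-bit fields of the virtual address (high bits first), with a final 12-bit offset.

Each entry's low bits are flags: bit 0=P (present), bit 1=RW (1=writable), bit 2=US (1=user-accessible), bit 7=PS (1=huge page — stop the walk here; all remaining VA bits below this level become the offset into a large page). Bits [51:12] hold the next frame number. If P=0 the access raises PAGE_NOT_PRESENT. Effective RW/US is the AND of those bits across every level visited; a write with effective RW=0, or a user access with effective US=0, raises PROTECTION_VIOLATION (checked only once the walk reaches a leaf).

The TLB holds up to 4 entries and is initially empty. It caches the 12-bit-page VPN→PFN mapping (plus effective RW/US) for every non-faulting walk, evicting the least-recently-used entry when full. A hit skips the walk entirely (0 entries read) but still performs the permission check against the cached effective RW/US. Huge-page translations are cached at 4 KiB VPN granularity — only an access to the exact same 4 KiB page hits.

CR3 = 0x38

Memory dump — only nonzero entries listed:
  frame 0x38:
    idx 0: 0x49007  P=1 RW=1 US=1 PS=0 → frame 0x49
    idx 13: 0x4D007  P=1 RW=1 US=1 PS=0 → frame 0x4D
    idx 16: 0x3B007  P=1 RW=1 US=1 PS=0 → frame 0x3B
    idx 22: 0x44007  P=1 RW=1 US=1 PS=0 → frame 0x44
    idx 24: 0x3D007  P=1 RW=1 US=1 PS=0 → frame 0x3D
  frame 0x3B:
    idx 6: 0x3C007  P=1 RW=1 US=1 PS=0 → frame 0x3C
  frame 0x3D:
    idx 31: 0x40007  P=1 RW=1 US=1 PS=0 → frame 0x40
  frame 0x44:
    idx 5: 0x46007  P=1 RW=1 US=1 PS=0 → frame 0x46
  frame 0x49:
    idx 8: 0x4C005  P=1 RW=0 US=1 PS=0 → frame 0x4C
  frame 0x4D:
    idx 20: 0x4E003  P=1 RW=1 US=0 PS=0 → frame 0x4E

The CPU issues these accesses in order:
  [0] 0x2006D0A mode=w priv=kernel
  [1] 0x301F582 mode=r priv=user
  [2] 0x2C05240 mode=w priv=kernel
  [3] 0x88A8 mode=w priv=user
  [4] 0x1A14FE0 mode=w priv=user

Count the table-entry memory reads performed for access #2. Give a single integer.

Per-access translation:
#0 VA=0x2006D0A (w,kernel):
  L0 @0x38[16] → 0x3B007  P=1,RW=1,US=1,PS=0
  L1 @0x3B[6] → 0x3C007  P=1,RW=1,US=1,PS=0
  ⇒ phys 0x3CD0A  [2 reads]
#1 VA=0x301F582 (r,user):
  L0 @0x38[24] → 0x3D007  P=1,RW=1,US=1,PS=0
  L1 @0x3D[31] → 0x40007  P=1,RW=1,US=1,PS=0
  ⇒ phys 0x40582  [2 reads]
#2 VA=0x2C05240 (w,kernel):
  L0 @0x38[22] → 0x44007  P=1,RW=1,US=1,PS=0
  L1 @0x44[5] → 0x46007  P=1,RW=1,US=1,PS=0
  ⇒ phys 0x46240  [2 reads]
#3 VA=0x88A8 (w,user):
  L0 @0x38[0] → 0x49007  P=1,RW=1,US=1,PS=0
  L1 @0x49[8] → 0x4C005  P=1,RW=0,US=1,PS=0
  ⇒ fault: PROTECTION_VIOLATION  — 2 lookups
#4 VA=0x1A14FE0 (w,user):
  L0 @0x38[13] → 0x4D007  P=1,RW=1,US=1,PS=0
  L1 @0x4D[20] → 0x4E003  P=1,RW=1,US=0,PS=0
  ⇒ fault: PROTECTION_VIOLATION  — 2 lookups

Entries read for #2: 2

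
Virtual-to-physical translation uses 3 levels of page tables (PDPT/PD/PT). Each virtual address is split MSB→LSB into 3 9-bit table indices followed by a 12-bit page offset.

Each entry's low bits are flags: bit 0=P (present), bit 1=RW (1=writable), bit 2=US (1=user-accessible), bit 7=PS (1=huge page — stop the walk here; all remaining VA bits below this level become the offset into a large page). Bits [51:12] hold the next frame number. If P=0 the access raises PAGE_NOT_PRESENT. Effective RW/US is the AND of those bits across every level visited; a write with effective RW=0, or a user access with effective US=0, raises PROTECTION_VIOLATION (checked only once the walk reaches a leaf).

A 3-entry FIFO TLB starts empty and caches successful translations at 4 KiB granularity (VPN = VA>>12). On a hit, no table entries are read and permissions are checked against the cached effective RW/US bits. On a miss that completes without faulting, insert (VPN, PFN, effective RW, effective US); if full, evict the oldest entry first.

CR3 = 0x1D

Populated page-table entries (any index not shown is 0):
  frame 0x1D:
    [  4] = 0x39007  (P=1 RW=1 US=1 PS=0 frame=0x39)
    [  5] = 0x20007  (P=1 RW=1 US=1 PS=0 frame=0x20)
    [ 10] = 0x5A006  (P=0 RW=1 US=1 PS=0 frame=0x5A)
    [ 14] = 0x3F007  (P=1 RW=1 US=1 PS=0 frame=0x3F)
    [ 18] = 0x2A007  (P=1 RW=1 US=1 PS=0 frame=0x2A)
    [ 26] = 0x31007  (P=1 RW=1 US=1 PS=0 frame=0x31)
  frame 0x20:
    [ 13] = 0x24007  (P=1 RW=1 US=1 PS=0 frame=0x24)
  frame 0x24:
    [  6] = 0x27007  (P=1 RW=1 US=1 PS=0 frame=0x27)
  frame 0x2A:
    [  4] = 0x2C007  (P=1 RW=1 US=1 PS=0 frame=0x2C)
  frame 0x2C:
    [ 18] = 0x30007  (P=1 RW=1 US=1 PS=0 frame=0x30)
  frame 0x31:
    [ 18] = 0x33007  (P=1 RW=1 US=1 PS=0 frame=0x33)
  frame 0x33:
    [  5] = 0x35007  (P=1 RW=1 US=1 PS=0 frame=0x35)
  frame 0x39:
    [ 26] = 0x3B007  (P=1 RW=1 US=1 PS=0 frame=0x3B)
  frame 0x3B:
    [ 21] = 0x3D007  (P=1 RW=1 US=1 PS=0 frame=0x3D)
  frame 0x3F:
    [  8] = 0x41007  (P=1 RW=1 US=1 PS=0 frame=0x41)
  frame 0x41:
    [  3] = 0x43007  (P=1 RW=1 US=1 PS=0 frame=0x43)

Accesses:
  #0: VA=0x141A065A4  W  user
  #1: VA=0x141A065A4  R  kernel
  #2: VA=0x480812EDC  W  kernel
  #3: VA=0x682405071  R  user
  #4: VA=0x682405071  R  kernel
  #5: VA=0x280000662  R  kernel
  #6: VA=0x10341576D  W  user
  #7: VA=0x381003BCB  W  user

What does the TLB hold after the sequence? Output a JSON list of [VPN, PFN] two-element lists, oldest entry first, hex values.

Walk each access:
#0 VA=0x141A065A4 (w,user):
  L0: frame=0x1D idx=5 entry=0x20007 [P=1 RW=1 US=1 PS=0]
  L1: frame=0x20 idx=13 entry=0x24007 [P=1 RW=1 US=1 PS=0]
  L2: frame=0x24 idx=6 entry=0x27007 [P=1 RW=1 US=1 PS=0]
  ⇒ phys 0x275A4  [3 reads]
#1 VA=0x141A065A4 (r,kernel):
  TLB hit vpn=0x141A06 → PA=0x275A4
#2 VA=0x480812EDC (w,kernel):
  L0: frame=0x1D idx=18 entry=0x2A007 [P=1 RW=1 US=1 PS=0]
  L1: frame=0x2A idx=4 entry=0x2C007 [P=1 RW=1 US=1 PS=0]
  L2: frame=0x2C idx=18 entry=0x30007 [P=1 RW=1 US=1 PS=0]
  ⇒ phys 0x30EDC  [3 reads]
#3 VA=0x682405071 (r,user):
  L0: frame=0x1D idx=26 entry=0x31007 [P=1 RW=1 US=1 PS=0]
  L1: frame=0x31 idx=18 entry=0x33007 [P=1 RW=1 US=1 PS=0]
  L2: frame=0x33 idx=5 entry=0x35007 [P=1 RW=1 US=1 PS=0]
  ⇒ phys 0x35071  [3 reads]
#4 VA=0x682405071 (r,kernel):
  TLB hit vpn=0x682405 → PA=0x35071
#5 VA=0x280000662 (r,kernel):
  L0: frame=0x1D idx=10 entry=0x5A006 [P=0 RW=1 US=1 PS=0]
  → PAGE_NOT_PRESENT  (1 entries read)
#6 VA=0x10341576D (w,user):
  L0: frame=0x1D idx=4 entry=0x39007 [P=1 RW=1 US=1 PS=0]
  L1: frame=0x39 idx=26 entry=0x3B007 [P=1 RW=1 US=1 PS=0]
  L2: frame=0x3B idx=21 entry=0x3D007 [P=1 RW=1 US=1 PS=0]
  ⇒ phys 0x3D76D  [3 reads]
#7 VA=0x381003BCB (w,user):
  L0: frame=0x1D idx=14 entry=0x3F007 [P=1 RW=1 US=1 PS=0]
  L1: frame=0x3F idx=8 entry=0x41007 [P=1 RW=1 US=1 PS=0]
  L2: frame=0x41 idx=3 entry=0x43007 [P=1 RW=1 US=1 PS=0]
  ⇒ phys 0x43BCB  [3 reads]

TLB: [["0x682405", "0x35"], ["0x103415", "0x3D"], ["0x381003", "0x43"]]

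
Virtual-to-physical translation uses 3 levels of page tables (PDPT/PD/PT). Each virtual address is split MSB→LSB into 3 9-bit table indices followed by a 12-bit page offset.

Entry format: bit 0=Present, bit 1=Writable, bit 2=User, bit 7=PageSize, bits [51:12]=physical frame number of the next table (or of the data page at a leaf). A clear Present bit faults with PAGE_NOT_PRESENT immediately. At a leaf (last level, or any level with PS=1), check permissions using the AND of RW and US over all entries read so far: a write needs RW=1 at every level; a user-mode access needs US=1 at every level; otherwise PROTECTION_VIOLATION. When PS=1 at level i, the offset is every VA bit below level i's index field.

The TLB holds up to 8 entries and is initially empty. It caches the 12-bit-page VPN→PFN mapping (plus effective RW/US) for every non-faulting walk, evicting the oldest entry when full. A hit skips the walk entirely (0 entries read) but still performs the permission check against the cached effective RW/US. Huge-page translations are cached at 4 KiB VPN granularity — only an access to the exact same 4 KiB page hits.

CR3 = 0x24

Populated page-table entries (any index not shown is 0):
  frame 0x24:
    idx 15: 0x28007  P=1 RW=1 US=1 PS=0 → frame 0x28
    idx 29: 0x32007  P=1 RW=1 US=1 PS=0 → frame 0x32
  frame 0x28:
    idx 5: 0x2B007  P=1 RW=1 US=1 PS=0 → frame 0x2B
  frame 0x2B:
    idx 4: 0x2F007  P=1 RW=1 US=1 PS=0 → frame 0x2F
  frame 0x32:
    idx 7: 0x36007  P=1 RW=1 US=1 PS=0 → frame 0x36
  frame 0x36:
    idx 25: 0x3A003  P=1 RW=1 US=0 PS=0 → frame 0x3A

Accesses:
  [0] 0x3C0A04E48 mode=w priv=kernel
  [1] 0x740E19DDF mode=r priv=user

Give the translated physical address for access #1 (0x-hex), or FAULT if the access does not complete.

Walk each access:
#0 VA=0x3C0A04E48 (w,kernel):
  L0 @0x24[15] → 0x28007  P=1,RW=1,US=1,PS=0
  L1 @0x28[5] → 0x2B007  P=1,RW=1,US=1,PS=0
  L2 @0x2B[4] → 0x2F007  P=1,RW=1,US=1,PS=0
  ✓ 0x2FE48  — 3 lookups
#1 VA=0x740E19DDF (r,user):
  L0 @0x24[29] → 0x32007  P=1,RW=1,US=1,PS=0
  L1 @0x32[7] → 0x36007  P=1,RW=1,US=1,PS=0
  L2 @0x36[25] → 0x3A003  P=1,RW=1,US=0,PS=0
  ⇒ fault: PROTECTION_VIOLATION  — 3 lookups

Access #1 PA: FAULT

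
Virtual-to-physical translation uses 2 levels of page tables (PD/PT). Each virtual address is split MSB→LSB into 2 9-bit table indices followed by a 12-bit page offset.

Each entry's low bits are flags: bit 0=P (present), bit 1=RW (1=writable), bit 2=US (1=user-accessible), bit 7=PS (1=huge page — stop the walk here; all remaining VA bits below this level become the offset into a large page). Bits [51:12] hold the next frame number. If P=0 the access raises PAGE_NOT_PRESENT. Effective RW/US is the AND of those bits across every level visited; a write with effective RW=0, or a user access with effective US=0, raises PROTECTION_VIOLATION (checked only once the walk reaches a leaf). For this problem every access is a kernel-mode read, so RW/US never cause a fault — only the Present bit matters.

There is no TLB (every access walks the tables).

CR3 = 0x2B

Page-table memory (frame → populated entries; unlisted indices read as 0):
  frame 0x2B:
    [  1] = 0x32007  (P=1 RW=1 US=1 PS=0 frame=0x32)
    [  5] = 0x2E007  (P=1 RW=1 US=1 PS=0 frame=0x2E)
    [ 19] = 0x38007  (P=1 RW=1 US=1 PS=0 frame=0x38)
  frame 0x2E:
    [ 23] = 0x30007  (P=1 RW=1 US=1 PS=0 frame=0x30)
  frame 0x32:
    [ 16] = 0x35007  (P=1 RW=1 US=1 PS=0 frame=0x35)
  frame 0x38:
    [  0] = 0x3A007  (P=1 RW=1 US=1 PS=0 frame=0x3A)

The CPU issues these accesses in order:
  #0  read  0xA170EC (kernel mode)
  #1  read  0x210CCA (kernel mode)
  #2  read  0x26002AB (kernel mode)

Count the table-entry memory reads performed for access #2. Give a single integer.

Trace:
#0 VA=0xA170EC (r,kernel):
  L0 @0x2B[5] → 0x2E007  P=1,RW=1,US=1,PS=0
  L1 @0x2E[23] → 0x30007  P=1,RW=1,US=1,PS=0
  → PA=0x300EC  (2 entries read)
#1 VA=0x210CCA (r,kernel):
  L0 @0x2B[1] → 0x32007  P=1,RW=1,US=1,PS=0
  L1 @0x32[16] → 0x35007  P=1,RW=1,US=1,PS=0
  → PA=0x35CCA  (2 entries read)
#2 VA=0x26002AB (r,kernel):
  L0 @0x2B[19] → 0x38007  P=1,RW=1,US=1,PS=0
  L1 @0x38[0] → 0x3A007  P=1,RW=1,US=1,PS=0
  → PA=0x3A2AB  (2 entries read)

Entries read for #2: 2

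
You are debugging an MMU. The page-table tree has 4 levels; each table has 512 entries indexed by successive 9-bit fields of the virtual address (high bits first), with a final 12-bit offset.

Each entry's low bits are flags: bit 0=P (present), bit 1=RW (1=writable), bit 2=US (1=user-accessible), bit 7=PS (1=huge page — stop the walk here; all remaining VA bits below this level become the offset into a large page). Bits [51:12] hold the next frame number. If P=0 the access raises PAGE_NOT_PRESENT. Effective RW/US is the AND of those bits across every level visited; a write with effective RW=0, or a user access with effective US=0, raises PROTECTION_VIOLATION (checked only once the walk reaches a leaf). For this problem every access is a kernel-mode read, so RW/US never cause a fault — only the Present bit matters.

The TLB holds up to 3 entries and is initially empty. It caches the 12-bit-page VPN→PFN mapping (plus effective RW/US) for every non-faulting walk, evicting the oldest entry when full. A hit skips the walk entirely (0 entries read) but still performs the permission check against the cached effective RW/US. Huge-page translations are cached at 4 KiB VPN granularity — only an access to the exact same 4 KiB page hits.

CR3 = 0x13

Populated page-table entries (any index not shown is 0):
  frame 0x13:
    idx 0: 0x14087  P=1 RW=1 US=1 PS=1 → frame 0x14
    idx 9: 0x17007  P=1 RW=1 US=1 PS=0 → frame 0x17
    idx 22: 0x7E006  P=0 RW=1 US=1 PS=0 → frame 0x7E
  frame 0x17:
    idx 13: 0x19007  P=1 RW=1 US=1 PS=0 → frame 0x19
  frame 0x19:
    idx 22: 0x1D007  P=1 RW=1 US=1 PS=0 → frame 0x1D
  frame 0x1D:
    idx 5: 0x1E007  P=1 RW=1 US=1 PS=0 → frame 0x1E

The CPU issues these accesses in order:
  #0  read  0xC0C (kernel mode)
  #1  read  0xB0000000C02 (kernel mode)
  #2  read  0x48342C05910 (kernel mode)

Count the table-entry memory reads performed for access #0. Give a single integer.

Trace:
#0 VA=0xC0C (r,kernel):
  L0: frame=0x13 idx=0 entry=0x14087 [P=1 RW=1 US=1 PS=1]
  ✓ 0x14C0C (huge @L0)  — 1 lookups
#1 VA=0xB0000000C02 (r,kernel):
  L0: frame=0x13 idx=22 entry=0x7E006 [P=0 RW=1 US=1 PS=0]
  ⇒ fault: PAGE_NOT_PRESENT  — 1 lookups
#2 VA=0x48342C05910 (r,kernel):
  L0: frame=0x13 idx=9 entry=0x17007 [P=1 RW=1 US=1 PS=0]
  L1: frame=0x17 idx=13 entry=0x19007 [P=1 RW=1 US=1 PS=0]
  L2: frame=0x19 idx=22 entry=0x1D007 [P=1 RW=1 US=1 PS=0]
  L3: frame=0x1D idx=5 entry=0x1E007 [P=1 RW=1 US=1 PS=0]
  ✓ 0x1E910  — 4 lookups

Entries read for #0: 1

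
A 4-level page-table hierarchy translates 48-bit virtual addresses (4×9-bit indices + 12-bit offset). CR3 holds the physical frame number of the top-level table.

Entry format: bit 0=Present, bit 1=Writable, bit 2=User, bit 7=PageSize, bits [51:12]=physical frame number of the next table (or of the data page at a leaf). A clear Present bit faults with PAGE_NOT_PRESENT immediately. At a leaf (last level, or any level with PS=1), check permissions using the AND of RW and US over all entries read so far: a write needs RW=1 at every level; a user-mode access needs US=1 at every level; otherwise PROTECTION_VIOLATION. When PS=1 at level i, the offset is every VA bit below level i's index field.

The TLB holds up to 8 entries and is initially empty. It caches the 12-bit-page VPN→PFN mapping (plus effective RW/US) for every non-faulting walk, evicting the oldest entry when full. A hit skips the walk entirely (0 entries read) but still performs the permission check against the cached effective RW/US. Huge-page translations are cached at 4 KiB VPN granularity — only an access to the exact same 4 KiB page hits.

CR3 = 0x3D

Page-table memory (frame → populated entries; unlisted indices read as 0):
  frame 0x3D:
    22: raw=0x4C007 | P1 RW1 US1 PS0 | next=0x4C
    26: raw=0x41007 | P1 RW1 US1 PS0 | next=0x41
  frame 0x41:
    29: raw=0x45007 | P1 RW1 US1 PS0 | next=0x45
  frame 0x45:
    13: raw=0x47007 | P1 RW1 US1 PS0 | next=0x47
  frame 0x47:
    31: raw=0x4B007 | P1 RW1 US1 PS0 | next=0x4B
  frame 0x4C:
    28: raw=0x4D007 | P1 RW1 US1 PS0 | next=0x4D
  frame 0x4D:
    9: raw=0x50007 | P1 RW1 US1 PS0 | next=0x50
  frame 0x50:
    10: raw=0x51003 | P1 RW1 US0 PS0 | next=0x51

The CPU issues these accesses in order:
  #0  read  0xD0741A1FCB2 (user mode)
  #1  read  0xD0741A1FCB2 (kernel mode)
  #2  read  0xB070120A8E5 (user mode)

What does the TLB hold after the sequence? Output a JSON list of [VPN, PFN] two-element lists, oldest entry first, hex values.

Trace:
#0 VA=0xD0741A1FCB2 (r,user):
  L0: frame=0x3D idx=26 entry=0x41007 [P=1 RW=1 US=1 PS=0]
  L1: frame=0x41 idx=29 entry=0x45007 [P=1 RW=1 US=1 PS=0]
  L2: frame=0x45 idx=13 entry=0x47007 [P=1 RW=1 US=1 PS=0]
  L3: frame=0x47 idx=31 entry=0x4B007 [P=1 RW=1 US=1 PS=0]
  ✓ 0x4BCB2  — 4 lookups
#1 VA=0xD0741A1FCB2 (r,kernel):
  TLB hit vpn=0xD0741A1F → PA=0x4BCB2
#2 VA=0xB070120A8E5 (r,user):
  L0: frame=0x3D idx=22 entry=0x4C007 [P=1 RW=1 US=1 PS=0]
  L1: frame=0x4C idx=28 entry=0x4D007 [P=1 RW=1 US=1 PS=0]
  L2: frame=0x4D idx=9 entry=0x50007 [P=1 RW=1 US=1 PS=0]
  L3: frame=0x50 idx=10 entry=0x51003 [P=1 RW=1 US=0 PS=0]
  ✗ PROTECTION_VIOLATION  [4 reads]

TLB: [["0xD0741A1F", "0x4B"]]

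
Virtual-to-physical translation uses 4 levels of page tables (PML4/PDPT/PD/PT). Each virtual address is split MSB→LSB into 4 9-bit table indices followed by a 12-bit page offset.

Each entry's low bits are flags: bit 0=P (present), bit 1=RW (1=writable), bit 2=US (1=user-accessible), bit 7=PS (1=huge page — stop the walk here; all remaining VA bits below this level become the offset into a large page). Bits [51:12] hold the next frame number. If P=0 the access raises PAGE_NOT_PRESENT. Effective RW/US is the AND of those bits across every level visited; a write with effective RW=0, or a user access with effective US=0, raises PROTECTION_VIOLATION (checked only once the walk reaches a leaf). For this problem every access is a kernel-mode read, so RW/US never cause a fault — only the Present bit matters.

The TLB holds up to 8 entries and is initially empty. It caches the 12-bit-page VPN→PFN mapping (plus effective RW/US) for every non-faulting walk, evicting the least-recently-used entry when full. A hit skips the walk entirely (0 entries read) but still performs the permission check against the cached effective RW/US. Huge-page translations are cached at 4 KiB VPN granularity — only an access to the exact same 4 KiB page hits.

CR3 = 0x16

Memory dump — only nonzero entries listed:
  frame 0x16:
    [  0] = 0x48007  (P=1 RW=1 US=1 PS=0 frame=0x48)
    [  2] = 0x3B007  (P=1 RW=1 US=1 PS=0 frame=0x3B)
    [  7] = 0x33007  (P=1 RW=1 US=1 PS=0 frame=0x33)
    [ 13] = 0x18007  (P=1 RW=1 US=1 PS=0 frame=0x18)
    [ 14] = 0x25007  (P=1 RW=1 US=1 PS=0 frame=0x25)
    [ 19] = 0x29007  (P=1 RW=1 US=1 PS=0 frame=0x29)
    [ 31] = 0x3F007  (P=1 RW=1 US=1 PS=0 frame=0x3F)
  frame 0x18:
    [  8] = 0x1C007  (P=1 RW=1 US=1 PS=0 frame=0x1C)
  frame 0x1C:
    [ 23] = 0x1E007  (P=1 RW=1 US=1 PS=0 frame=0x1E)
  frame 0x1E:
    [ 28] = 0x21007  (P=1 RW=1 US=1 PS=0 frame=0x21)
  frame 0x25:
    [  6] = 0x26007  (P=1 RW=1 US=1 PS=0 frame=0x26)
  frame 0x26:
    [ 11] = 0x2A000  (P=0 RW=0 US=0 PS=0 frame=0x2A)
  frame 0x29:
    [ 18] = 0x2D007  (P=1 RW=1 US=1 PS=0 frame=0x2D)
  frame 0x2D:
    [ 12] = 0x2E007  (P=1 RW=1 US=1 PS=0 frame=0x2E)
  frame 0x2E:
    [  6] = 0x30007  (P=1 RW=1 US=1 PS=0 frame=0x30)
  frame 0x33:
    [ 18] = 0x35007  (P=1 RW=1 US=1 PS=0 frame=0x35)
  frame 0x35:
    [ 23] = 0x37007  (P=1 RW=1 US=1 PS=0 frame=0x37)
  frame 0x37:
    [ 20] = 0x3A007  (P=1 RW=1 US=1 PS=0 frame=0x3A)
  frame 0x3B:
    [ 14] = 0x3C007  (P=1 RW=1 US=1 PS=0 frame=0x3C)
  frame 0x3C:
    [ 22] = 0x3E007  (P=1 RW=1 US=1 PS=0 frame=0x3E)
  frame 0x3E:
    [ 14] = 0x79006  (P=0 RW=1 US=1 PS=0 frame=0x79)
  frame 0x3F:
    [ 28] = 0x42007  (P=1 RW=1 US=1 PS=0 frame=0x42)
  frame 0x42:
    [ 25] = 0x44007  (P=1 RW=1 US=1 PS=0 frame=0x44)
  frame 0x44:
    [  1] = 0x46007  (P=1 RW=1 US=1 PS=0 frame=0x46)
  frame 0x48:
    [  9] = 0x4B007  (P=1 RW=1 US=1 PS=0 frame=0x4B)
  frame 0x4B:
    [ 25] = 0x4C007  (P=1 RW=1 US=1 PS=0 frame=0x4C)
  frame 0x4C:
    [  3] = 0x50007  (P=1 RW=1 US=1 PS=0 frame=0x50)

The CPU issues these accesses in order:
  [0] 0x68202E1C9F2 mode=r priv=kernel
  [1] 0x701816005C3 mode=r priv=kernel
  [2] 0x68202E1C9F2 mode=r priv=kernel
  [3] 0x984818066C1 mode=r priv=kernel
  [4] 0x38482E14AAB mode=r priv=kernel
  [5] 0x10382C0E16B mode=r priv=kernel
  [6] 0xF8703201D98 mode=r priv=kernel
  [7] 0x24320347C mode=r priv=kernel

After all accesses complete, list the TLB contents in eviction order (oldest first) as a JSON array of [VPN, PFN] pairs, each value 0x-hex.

Trace:
#0 VA=0x68202E1C9F2 (r,kernel):
  [0] read 0x16 idx=13: raw=0x18007 flags P=1 W=1 U=1 S=0
  [1] read 0x18 idx=8: raw=0x1C007 flags P=1 W=1 U=1 S=0
  [2] read 0x1C idx=23: raw=0x1E007 flags P=1 W=1 U=1 S=0
  [3] read 0x1E idx=28: raw=0x21007 flags P=1 W=1 U=1 S=0
  → PA=0x219F2  (4 entries read)
#1 VA=0x701816005C3 (r,kernel):
  [0] read 0x16 idx=14: raw=0x25007 flags P=1 W=1 U=1 S=0
  [1] read 0x25 idx=6: raw=0x26007 flags P=1 W=1 U=1 S=0
  [2] read 0x26 idx=11: raw=0x2A000 flags P=0 W=0 U=0 S=0
  → PAGE_NOT_PRESENT  (3 entries read)
#2 VA=0x68202E1C9F2 (r,kernel):
  TLB hit vpn=0x68202E1C → PA=0x219F2
#3 VA=0x984818066C1 (r,kernel):
  [0] read 0x16 idx=19: raw=0x29007 flags P=1 W=1 U=1 S=0
  [1] read 0x29 idx=18: raw=0x2D007 flags P=1 W=1 U=1 S=0
  [2] read 0x2D idx=12: raw=0x2E007 flags P=1 W=1 U=1 S=0
  [3] read 0x2E idx=6: raw=0x30007 flags P=1 W=1 U=1 S=0
  → PA=0x306C1  (4 entries read)
#4 VA=0x38482E14AAB (r,kernel):
  [0] read 0x16 idx=7: raw=0x33007 flags P=1 W=1 U=1 S=0
  [1] read 0x33 idx=18: raw=0x35007 flags P=1 W=1 U=1 S=0
  [2] read 0x35 idx=23: raw=0x37007 flags P=1 W=1 U=1 S=0
  [3] read 0x37 idx=20: raw=0x3A007 flags P=1 W=1 U=1 S=0
  → PA=0x3AAAB  (4 entries read)
#5 VA=0x10382C0E16B (r,kernel):
  [0] read 0x16 idx=2: raw=0x3B007 flags P=1 W=1 U=1 S=0
  [1] read 0x3B idx=14: raw=0x3C007 flags P=1 W=1 U=1 S=0
  [2] read 0x3C idx=22: raw=0x3E007 flags P=1 W=1 U=1 S=0
  [3] read 0x3E idx=14: raw=0x79006 flags P=0 W=1 U=1 S=0
  → PAGE_NOT_PRESENT  (4 entries read)
#6 VA=0xF8703201D98 (r,kernel):
  [0] read 0x16 idx=31: raw=0x3F007 flags P=1 W=1 U=1 S=0
  [1] read 0x3F idx=28: raw=0x42007 flags P=1 W=1 U=1 S=0
  [2] read 0x42 idx=25: raw=0x44007 flags P=1 W=1 U=1 S=0
  [3] read 0x44 idx=1: raw=0x46007 flags P=1 W=1 U=1 S=0
  → PA=0x46D98  (4 entries read)
#7 VA=0x24320347C (r,kernel):
  [0] read 0x16 idx=0: raw=0x48007 flags P=1 W=1 U=1 S=0
  [1] read 0x48 idx=9: raw=0x4B007 flags P=1 W=1 U=1 S=0
  [2] read 0x4B idx=25: raw=0x4C007 flags P=1 W=1 U=1 S=0
  [3] read 0x4C idx=3: raw=0x50007 flags P=1 W=1 U=1 S=0
  → PA=0x5047C  (4 entries read)

TLB: [["0x68202E1C", "0x21"], ["0x98481806", "0x30"], ["0x38482E14", "0x3A"], ["0xF8703201", "0x46"], ["0x243203", "0x50"]]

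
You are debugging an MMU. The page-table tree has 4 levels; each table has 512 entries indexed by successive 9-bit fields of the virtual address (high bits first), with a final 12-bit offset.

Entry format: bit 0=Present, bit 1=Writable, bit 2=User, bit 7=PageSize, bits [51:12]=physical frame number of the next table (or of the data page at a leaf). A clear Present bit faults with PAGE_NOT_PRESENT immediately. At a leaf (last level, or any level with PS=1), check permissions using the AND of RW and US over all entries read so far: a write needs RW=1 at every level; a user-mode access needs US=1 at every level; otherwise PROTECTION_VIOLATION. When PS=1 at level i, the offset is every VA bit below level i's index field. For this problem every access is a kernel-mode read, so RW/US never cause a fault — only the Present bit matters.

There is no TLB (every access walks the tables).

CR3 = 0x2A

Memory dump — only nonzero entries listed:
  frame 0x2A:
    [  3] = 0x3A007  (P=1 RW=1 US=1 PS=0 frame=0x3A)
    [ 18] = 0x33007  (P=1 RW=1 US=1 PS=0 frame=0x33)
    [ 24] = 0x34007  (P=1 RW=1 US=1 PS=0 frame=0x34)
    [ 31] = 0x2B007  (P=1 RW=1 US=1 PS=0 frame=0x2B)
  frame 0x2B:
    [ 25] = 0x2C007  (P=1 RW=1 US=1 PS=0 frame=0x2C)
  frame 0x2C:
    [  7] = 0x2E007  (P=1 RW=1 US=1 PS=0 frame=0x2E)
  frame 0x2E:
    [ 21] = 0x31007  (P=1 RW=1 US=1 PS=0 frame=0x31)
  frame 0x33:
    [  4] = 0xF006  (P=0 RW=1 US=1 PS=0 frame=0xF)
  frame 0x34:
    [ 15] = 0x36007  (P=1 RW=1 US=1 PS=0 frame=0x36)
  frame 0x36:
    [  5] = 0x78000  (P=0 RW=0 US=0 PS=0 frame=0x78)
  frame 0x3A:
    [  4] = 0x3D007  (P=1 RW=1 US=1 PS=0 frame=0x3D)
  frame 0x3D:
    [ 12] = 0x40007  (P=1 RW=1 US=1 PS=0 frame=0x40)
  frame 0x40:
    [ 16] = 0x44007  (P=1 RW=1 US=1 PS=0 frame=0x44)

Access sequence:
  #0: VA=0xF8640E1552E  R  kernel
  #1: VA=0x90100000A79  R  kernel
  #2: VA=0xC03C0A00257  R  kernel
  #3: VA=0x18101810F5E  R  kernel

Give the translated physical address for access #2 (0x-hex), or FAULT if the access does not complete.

Walk each access:
#0 VA=0xF8640E1552E (r,kernel):
  [0] read 0x2A idx=31: raw=0x2B007 flags P=1 W=1 U=1 S=0
  [1] read 0x2B idx=25: raw=0x2C007 flags P=1 W=1 U=1 S=0
  [2] read 0x2C idx=7: raw=0x2E007 flags P=1 W=1 U=1 S=0
  [3] read 0x2E idx=21: raw=0x31007 flags P=1 W=1 U=1 S=0
  ⇒ phys 0x3152E  [4 reads]
#1 VA=0x90100000A79 (r,kernel):
  [0] read 0x2A idx=18: raw=0x33007 flags P=1 W=1 U=1 S=0
  [1] read 0x33 idx=4: raw=0xF006 flags P=0 W=1 U=1 S=0
  ⇒ fault: PAGE_NOT_PRESENT  — 2 lookups
#2 VA=0xC03C0A00257 (r,kernel):
  [0] read 0x2A idx=24: raw=0x34007 flags P=1 W=1 U=1 S=0
  [1] read 0x34 idx=15: raw=0x36007 flags P=1 W=1 U=1 S=0
  [2] read 0x36 idx=5: raw=0x78000 flags P=0 W=0 U=0 S=0
  ⇒ fault: PAGE_NOT_PRESENT  — 3 lookups
#3 VA=0x18101810F5E (r,kernel):
  [0] read 0x2A idx=3: raw=0x3A007 flags P=1 W=1 U=1 S=0
  [1] read 0x3A idx=4: raw=0x3D007 flags P=1 W=1 U=1 S=0
  [2] read 0x3D idx=12: raw=0x40007 flags P=1 W=1 U=1 S=0
  [3] read 0x40 idx=16: raw=0x44007 flags P=1 W=1 U=1 S=0
  ⇒ phys 0x44F5E  [4 reads]

Access #2 PA: FAULT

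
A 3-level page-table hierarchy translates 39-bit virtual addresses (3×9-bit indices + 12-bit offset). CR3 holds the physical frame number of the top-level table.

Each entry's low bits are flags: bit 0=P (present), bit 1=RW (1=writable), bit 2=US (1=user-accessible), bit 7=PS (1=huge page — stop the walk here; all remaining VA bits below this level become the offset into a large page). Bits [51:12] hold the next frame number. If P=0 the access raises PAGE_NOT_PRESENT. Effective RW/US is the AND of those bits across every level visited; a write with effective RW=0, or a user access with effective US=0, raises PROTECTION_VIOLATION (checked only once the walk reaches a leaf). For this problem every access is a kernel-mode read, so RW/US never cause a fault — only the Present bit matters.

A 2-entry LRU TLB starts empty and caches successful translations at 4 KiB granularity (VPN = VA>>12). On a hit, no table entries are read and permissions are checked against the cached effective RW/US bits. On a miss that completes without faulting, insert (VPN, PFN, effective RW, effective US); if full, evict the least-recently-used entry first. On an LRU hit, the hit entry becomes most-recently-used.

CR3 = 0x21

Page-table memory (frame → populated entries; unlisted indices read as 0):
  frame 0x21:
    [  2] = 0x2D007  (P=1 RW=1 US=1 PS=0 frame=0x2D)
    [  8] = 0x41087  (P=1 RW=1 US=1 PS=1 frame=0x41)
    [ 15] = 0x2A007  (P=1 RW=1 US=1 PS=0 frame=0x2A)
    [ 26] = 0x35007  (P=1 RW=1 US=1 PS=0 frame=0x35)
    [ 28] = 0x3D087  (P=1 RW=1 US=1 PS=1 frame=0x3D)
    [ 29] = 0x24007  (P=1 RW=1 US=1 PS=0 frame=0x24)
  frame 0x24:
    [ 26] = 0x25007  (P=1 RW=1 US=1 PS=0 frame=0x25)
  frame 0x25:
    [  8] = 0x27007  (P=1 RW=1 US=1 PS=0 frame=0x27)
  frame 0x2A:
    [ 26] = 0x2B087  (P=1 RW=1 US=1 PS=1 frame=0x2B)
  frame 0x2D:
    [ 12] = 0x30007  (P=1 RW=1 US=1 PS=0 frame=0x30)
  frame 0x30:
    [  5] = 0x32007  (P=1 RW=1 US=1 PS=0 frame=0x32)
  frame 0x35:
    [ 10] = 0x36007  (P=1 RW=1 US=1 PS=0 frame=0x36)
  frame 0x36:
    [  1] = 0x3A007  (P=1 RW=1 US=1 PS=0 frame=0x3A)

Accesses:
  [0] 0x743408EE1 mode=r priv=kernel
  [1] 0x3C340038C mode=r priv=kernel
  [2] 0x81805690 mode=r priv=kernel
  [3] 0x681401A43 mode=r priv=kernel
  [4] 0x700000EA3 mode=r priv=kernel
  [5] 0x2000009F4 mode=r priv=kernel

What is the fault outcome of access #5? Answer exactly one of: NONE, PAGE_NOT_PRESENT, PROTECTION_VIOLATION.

Walk each access:
#0 VA=0x743408EE1 (r,kernel):
  L0: frame=0x21 idx=29 entry=0x24007 [P=1 RW=1 US=1 PS=0]
  L1: frame=0x24 idx=26 entry=0x25007 [P=1 RW=1 US=1 PS=0]
  L2: frame=0x25 idx=8 entry=0x27007 [P=1 RW=1 US=1 PS=0]
  → PA=0x27EE1  (3 entries read)
#1 VA=0x3C340038C (r,kernel):
  L0: frame=0x21 idx=15 entry=0x2A007 [P=1 RW=1 US=1 PS=0]
  L1: frame=0x2A idx=26 entry=0x2B087 [P=1 RW=1 US=1 PS=1]
  → PA=0x2B38C (huge @L1)  (2 entries read)
#2 VA=0x81805690 (r,kernel):
  L0: frame=0x21 idx=2 entry=0x2D007 [P=1 RW=1 US=1 PS=0]
  L1: frame=0x2D idx=12 entry=0x30007 [P=1 RW=1 US=1 PS=0]
  L2: frame=0x30 idx=5 entry=0x32007 [P=1 RW=1 US=1 PS=0]
  → PA=0x32690  (3 entries read)
#3 VA=0x681401A43 (r,kernel):
  L0: frame=0x21 idx=26 entry=0x35007 [P=1 RW=1 US=1 PS=0]
  L1: frame=0x35 idx=10 entry=0x36007 [P=1 RW=1 US=1 PS=0]
  L2: frame=0x36 idx=1 entry=0x3A007 [P=1 RW=1 US=1 PS=0]
  → PA=0x3AA43  (3 entries read)
#4 VA=0x700000EA3 (r,kernel):
  L0: frame=0x21 idx=28 entry=0x3D087 [P=1 RW=1 US=1 PS=1]
  → PA=0x3DEA3 (huge @L0)  (1 entries read)
#5 VA=0x2000009F4 (r,kernel):
  L0: frame=0x21 idx=8 entry=0x41087 [P=1 RW=1 US=1 PS=1]
  → PA=0x419F4 (huge @L0)  (1 entries read)

Access #5 fault: NONE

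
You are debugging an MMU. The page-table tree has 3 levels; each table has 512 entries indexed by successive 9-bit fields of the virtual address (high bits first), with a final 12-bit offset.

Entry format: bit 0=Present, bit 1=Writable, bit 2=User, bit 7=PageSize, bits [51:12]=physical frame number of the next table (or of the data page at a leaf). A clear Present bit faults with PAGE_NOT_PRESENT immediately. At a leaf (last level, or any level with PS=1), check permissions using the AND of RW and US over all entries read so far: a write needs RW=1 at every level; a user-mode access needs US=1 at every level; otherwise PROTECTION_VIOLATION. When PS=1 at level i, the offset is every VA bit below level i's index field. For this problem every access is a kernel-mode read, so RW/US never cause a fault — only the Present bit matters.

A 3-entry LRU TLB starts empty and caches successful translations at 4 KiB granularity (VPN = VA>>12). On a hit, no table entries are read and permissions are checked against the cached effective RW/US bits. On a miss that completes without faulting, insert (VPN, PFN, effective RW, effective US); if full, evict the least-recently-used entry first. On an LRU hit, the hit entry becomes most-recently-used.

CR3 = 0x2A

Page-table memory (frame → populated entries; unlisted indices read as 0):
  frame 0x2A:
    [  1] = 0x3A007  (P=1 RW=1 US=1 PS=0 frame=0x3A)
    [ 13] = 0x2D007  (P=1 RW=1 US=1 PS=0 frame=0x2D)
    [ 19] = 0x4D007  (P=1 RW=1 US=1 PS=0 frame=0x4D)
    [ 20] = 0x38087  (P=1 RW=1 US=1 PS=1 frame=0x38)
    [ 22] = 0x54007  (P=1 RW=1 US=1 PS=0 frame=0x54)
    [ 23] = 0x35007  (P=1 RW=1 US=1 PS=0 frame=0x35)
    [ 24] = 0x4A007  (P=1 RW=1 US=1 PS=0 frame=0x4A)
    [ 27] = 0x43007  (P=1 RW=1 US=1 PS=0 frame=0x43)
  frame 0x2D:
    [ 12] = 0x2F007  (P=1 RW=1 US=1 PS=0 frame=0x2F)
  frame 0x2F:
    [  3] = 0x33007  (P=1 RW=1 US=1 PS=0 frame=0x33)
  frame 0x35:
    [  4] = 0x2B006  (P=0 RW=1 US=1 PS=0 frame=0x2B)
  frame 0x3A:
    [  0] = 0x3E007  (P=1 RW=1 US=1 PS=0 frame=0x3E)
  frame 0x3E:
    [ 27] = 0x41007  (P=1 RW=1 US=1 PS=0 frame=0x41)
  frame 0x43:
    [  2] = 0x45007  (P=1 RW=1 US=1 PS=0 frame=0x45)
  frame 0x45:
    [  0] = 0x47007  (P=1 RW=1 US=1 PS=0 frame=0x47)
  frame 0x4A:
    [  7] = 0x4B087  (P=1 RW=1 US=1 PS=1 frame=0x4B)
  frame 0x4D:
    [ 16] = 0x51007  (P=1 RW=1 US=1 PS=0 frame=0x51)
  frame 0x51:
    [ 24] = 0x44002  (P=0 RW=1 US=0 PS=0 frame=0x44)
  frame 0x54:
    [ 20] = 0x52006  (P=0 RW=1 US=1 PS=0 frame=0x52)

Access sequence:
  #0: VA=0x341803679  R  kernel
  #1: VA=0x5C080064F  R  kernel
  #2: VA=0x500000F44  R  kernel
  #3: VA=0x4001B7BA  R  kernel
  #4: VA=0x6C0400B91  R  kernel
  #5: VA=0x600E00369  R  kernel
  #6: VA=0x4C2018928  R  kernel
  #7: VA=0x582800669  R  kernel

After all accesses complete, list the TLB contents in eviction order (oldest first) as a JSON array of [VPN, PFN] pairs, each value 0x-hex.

Walk each access:
#0 VA=0x341803679 (r,kernel):
  L0 @0x2A[13] → 0x2D007  P=1,RW=1,US=1,PS=0
  L1 @0x2D[12] → 0x2F007  P=1,RW=1,US=1,PS=0
  L2 @0x2F[3] → 0x33007  P=1,RW=1,US=1,PS=0
  ✓ 0x33679  — 3 lookups
#1 VA=0x5C080064F (r,kernel):
  L0 @0x2A[23] → 0x35007  P=1,RW=1,US=1,PS=0
  L1 @0x35[4] → 0x2B006  P=0,RW=1,US=1,PS=0
  ⇒ fault: PAGE_NOT_PRESENT  — 2 lookups
#2 VA=0x500000F44 (r,kernel):
  L0 @0x2A[20] → 0x38087  P=1,RW=1,US=1,PS=1
  ✓ 0x38F44 (huge @L0)  — 1 lookups
#3 VA=0x4001B7BA (r,kernel):
  L0 @0x2A[1] → 0x3A007  P=1,RW=1,US=1,PS=0
  L1 @0x3A[0] → 0x3E007  P=1,RW=1,US=1,PS=0
  L2 @0x3E[27] → 0x41007  P=1,RW=1,US=1,PS=0
  ✓ 0x417BA  — 3 lookups
#4 VA=0x6C0400B91 (r,kernel):
  L0 @0x2A[27] → 0x43007  P=1,RW=1,US=1,PS=0
  L1 @0x43[2] → 0x45007  P=1,RW=1,US=1,PS=0
  L2 @0x45[0] → 0x47007  P=1,RW=1,US=1,PS=0
  ✓ 0x47B91  — 3 lookups
#5 VA=0x600E00369 (r,kernel):
  L0 @0x2A[24] → 0x4A007  P=1,RW=1,US=1,PS=0
  L1 @0x4A[7] → 0x4B087  P=1,RW=1,US=1,PS=1
  ✓ 0x4B369 (huge @L1)  — 2 lookups
#6 VA=0x4C2018928 (r,kernel):
  L0 @0x2A[19] → 0x4D007  P=1,RW=1,US=1,PS=0
  L1 @0x4D[16] → 0x51007  P=1,RW=1,US=1,PS=0
  L2 @0x51[24] → 0x44002  P=0,RW=1,US=0,PS=0
  ⇒ fault: PAGE_NOT_PRESENT  — 3 lookups
#7 VA=0x582800669 (r,kernel):
  L0 @0x2A[22] → 0x54007  P=1,RW=1,US=1,PS=0
  L1 @0x54[20] → 0x52006  P=0,RW=1,US=1,PS=0
  ⇒ fault: PAGE_NOT_PRESENT  — 2 lookups

TLB: [["0x4001B", "0x41"], ["0x6C0400", "0x47"], ["0x600E00", "0x4B"]]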